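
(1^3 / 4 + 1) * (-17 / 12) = -85 / 48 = -1.77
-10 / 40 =-1 / 4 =-0.25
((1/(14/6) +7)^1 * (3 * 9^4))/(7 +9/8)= 629856/35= 17995.89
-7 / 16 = -0.44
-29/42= -0.69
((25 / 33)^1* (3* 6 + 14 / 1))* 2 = 1600 / 33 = 48.48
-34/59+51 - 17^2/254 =738599/14986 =49.29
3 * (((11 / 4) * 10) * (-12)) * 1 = -990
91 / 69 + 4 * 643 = 177559 / 69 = 2573.32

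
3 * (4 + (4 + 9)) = 51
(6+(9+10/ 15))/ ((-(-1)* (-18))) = -47/ 54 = -0.87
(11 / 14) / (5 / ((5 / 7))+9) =11 / 224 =0.05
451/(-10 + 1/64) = -28864/639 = -45.17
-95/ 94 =-1.01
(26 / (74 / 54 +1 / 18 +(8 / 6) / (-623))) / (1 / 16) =13995072 / 47899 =292.18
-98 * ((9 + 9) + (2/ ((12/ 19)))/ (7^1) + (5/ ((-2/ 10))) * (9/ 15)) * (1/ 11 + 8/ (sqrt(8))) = -2030 * sqrt(2)/ 3-1015/ 33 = -987.71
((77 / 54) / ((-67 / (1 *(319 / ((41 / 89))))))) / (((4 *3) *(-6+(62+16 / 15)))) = -10930535 / 507909312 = -0.02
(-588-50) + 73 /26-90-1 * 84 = -21039 /26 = -809.19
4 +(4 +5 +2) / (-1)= -7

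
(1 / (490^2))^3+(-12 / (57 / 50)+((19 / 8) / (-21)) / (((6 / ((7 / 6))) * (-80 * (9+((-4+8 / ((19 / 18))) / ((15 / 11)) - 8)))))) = -205890431975613453914981 / 19559731960369944000000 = -10.53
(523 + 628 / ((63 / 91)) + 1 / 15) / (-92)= -32179 / 2070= -15.55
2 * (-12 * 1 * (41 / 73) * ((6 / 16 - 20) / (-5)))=-19311 / 365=-52.91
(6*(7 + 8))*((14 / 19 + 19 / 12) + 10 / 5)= 14775 / 38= 388.82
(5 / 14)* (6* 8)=120 / 7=17.14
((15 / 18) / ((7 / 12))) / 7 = 10 / 49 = 0.20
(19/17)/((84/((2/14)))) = 19/9996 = 0.00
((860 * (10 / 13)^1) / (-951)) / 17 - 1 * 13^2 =-35527499 / 210171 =-169.04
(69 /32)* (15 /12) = 345 /128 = 2.70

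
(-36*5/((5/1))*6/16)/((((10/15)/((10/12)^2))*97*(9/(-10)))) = 0.16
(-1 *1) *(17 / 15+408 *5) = -30617 / 15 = -2041.13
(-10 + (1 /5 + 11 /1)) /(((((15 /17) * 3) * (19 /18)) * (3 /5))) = 68 /95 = 0.72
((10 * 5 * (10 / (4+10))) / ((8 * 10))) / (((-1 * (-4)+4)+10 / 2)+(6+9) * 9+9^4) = 0.00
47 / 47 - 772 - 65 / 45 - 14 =-7078 / 9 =-786.44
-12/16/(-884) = 3/3536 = 0.00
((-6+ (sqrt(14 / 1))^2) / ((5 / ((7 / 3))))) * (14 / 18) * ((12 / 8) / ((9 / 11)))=2156 / 405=5.32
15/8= 1.88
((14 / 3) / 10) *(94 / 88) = 329 / 660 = 0.50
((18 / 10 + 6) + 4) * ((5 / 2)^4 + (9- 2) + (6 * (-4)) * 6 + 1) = -91509 / 80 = -1143.86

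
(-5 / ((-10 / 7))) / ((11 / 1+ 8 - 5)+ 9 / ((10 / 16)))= 35 / 284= 0.12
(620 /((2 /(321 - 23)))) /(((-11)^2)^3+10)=0.05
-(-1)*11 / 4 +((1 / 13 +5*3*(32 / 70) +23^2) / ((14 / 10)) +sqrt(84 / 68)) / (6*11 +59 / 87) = 87*sqrt(357) / 98617 +125507407 / 14780948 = 8.51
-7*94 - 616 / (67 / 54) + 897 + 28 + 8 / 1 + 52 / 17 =-218.42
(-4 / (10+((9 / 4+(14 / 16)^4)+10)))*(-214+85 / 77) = 268582912 / 7202349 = 37.29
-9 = -9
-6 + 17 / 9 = -37 / 9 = -4.11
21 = 21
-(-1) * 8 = 8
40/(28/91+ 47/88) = 45760/963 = 47.52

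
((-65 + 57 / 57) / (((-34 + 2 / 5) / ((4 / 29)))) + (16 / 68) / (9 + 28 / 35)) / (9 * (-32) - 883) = -20780 / 84863541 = -0.00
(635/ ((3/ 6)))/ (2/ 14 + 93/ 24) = 14224/ 45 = 316.09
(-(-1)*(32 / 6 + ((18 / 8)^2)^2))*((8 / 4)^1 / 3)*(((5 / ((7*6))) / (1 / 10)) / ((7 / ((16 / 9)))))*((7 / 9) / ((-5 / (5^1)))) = -84925 / 17496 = -4.85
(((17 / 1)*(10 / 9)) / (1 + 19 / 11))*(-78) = -4862 / 9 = -540.22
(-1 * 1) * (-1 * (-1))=-1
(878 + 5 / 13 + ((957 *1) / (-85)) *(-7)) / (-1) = -1057702 / 1105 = -957.20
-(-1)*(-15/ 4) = -15/ 4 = -3.75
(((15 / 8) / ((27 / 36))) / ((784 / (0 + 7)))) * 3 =15 / 224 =0.07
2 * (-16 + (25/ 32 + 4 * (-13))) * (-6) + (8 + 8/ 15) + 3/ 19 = 1858921/ 2280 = 815.32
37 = 37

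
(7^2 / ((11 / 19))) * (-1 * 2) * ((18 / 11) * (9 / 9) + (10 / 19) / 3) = -111328 / 363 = -306.69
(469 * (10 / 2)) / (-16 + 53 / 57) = -133665 / 859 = -155.61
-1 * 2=-2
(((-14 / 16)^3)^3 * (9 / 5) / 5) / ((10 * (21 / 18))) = -155649627 / 16777216000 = -0.01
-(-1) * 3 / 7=3 / 7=0.43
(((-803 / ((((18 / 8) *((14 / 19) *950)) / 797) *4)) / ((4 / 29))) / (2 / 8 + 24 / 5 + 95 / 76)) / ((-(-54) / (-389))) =7219738471 / 8573040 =842.14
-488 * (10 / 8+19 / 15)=-18422 / 15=-1228.13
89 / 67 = 1.33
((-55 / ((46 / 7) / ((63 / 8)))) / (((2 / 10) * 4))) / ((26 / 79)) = -9580725 / 38272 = -250.33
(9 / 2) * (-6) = -27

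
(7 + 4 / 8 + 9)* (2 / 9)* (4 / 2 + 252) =2794 / 3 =931.33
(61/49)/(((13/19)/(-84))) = -152.84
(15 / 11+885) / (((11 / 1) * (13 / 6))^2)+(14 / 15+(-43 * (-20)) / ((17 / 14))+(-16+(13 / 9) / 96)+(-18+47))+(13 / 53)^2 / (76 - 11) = 516679702324099 / 713897417376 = 723.75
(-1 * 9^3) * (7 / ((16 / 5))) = -25515 / 16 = -1594.69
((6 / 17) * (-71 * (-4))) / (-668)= -426 / 2839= -0.15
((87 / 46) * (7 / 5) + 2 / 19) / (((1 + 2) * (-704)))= -12031 / 9229440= -0.00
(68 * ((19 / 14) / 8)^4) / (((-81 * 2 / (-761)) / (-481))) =-127.25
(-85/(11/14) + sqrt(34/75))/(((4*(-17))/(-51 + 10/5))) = -1715/22 + 49*sqrt(102)/1020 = -77.47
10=10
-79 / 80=-0.99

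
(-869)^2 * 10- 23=7551587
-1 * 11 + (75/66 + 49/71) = -14329/1562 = -9.17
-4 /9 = -0.44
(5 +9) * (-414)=-5796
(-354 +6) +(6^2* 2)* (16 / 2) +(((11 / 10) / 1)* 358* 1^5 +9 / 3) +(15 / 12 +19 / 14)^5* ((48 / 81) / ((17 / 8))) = 203163967661 / 308576520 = 658.39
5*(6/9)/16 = 5/24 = 0.21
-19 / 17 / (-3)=19 / 51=0.37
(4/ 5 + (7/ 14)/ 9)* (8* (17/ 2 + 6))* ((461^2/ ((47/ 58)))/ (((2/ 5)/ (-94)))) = -55048889588/ 9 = -6116543287.56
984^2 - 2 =968254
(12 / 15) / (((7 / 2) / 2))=0.46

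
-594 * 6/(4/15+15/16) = -855360/289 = -2959.72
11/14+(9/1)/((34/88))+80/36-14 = 26351/2142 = 12.30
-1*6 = -6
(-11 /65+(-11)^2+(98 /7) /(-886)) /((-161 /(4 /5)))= -1987924 /3311425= -0.60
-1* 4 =-4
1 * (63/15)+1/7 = 152/35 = 4.34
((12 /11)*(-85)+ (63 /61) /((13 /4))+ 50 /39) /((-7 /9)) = 7154142 /61061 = 117.16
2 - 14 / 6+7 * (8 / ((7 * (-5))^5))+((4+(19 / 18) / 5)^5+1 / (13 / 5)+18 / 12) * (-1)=-244488434099526559 / 184309643700000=-1326.51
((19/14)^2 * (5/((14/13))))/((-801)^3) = -23465/1410203068344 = -0.00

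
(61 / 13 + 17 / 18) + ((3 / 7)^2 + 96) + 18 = 1373861 / 11466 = 119.82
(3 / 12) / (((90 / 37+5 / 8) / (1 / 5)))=74 / 4525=0.02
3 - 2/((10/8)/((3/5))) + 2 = 101/25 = 4.04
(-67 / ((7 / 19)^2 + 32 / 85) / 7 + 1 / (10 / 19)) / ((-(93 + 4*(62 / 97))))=1791453133 / 10197661110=0.18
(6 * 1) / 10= 3 / 5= 0.60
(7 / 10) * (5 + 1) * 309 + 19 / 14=90941 / 70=1299.16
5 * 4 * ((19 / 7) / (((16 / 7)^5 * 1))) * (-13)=-2965235 / 262144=-11.31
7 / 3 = 2.33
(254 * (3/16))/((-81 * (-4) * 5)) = 127/4320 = 0.03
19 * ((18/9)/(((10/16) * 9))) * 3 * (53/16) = 1007/15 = 67.13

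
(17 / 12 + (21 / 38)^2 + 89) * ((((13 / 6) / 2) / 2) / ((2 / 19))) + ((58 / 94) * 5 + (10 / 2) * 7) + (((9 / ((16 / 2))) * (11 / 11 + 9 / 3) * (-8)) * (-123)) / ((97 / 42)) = 7553294689 / 3118356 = 2422.20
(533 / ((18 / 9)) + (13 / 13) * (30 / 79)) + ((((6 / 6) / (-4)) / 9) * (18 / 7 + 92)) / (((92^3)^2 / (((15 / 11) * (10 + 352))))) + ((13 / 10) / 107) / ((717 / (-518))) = 125862918121434118699017 / 471624614807591956480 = 266.87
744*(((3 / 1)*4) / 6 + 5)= 5208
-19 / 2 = -9.50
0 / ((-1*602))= 0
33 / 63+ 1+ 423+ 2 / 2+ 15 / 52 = 464987 / 1092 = 425.81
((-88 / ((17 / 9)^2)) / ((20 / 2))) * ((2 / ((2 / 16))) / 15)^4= -2883584 / 903125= -3.19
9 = 9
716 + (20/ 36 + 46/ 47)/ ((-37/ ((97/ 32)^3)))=366609684311/ 512851968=714.85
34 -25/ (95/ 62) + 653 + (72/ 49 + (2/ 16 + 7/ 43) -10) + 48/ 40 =663.64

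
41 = 41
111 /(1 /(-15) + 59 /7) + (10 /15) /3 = 106651 /7902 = 13.50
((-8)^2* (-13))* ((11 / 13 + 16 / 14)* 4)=-46336 / 7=-6619.43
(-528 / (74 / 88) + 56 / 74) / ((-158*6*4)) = 5801 / 35076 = 0.17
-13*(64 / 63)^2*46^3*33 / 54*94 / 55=-243598524416 / 178605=-1363895.32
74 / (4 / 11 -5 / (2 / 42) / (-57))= 15466 / 461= 33.55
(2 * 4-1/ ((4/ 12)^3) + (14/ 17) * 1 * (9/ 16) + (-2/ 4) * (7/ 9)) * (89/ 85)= -412337/ 20808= -19.82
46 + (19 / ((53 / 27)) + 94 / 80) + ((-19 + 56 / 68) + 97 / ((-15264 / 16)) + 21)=19324103 / 324360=59.58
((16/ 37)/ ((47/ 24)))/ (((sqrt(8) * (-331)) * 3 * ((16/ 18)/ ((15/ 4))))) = -135 * sqrt(2)/ 575609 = -0.00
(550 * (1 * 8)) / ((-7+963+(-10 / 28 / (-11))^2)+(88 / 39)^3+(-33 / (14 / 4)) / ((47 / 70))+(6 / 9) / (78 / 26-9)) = 11637127389888 / 2521383723605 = 4.62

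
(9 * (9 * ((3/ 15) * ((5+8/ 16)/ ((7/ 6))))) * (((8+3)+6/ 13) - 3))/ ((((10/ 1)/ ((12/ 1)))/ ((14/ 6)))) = 117612/ 65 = 1809.42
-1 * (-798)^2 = -636804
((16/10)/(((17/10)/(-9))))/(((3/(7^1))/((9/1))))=-3024/17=-177.88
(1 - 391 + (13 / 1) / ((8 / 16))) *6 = -2184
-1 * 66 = -66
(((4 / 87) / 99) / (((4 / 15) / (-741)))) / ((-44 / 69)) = 28405 / 14036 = 2.02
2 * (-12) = -24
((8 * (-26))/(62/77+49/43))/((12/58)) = -9985976/19317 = -516.95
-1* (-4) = 4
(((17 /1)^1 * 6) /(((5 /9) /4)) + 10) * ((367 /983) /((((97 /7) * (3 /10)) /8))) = 152989088 /286053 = 534.83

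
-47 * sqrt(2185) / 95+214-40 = 174-47 * sqrt(2185) / 95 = 150.87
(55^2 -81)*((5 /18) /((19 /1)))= 7360 /171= 43.04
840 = 840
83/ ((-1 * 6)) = -83/ 6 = -13.83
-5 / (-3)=5 / 3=1.67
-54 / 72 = -3 / 4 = -0.75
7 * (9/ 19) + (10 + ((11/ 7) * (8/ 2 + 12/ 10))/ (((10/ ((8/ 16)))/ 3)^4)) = 708620077/ 53200000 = 13.32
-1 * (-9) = 9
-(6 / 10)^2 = -9 / 25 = -0.36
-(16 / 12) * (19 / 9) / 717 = -0.00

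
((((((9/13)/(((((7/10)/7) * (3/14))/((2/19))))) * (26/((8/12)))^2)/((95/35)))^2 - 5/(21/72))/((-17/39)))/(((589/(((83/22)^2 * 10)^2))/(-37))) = 1418015844606151791087750/133735713978251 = 10603120157.09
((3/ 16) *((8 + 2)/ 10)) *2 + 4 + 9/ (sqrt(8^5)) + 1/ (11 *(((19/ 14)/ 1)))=9 *sqrt(2)/ 256 + 7427/ 1672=4.49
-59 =-59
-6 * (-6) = 36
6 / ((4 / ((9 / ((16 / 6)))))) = 81 / 16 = 5.06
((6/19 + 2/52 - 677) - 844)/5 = -751199/2470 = -304.13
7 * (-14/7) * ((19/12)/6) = -133/36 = -3.69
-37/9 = -4.11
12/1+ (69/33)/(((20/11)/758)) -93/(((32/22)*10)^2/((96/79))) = 883.17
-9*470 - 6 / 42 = -29611 / 7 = -4230.14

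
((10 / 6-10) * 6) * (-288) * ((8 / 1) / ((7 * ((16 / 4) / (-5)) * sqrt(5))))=-28800 * sqrt(5) / 7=-9199.82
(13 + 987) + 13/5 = 5013/5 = 1002.60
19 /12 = 1.58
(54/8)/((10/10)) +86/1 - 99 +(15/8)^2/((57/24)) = -725/152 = -4.77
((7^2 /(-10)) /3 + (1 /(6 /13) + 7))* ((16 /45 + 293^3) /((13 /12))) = 511627424612 /2925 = 174915358.84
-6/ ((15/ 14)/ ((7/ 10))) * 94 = -9212/ 25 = -368.48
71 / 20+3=131 / 20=6.55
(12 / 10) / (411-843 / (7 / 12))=-14 / 12065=-0.00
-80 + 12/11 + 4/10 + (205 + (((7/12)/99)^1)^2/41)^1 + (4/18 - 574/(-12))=50500746893/289325520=174.55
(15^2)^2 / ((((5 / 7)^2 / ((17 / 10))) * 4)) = 337365 / 8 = 42170.62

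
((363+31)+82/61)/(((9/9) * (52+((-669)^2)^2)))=24116/12218961775153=0.00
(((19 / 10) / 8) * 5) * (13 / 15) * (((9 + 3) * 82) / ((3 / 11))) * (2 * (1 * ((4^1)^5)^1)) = 114070528 / 15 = 7604701.87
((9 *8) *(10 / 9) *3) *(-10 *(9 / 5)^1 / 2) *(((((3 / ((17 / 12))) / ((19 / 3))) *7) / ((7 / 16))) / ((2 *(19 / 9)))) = -16796160 / 6137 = -2736.87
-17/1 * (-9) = 153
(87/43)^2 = 4.09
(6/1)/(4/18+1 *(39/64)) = 3456/479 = 7.22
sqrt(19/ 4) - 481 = -478.82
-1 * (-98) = 98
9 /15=3 /5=0.60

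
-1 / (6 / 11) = -11 / 6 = -1.83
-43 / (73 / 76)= -44.77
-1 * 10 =-10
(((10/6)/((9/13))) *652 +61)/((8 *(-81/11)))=-484297/17496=-27.68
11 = 11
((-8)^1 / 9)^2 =64 / 81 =0.79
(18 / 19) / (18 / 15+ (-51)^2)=30 / 82403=0.00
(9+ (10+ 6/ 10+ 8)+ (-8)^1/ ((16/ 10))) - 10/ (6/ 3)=88/ 5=17.60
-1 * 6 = -6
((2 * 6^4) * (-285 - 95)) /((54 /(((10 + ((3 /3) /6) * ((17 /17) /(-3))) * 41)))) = -22310560 /3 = -7436853.33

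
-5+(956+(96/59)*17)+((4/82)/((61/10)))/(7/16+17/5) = 44334038387/45300613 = 978.66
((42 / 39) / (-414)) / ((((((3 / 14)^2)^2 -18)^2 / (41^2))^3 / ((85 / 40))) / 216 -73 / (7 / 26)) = 106874485398626684867104578322869256192 / 11140067888384536031404554535601870400687543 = 0.00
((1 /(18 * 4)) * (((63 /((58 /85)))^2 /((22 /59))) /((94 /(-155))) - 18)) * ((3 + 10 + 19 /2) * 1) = -1311837350805 /111308032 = -11785.65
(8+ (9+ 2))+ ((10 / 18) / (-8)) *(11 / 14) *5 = 18.73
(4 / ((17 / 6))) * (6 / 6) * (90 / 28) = 540 / 119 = 4.54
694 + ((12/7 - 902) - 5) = -1479/7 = -211.29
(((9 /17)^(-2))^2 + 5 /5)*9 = 90082 /729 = 123.57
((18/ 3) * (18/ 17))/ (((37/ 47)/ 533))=2705508/ 629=4301.28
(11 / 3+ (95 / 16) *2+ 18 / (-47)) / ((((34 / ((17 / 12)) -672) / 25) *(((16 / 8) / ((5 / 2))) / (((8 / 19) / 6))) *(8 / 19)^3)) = -771592375 / 1122729984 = -0.69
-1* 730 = -730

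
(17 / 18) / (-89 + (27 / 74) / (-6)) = -1258 / 118629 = -0.01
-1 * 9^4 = -6561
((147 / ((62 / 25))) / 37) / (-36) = -1225 / 27528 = -0.04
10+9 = 19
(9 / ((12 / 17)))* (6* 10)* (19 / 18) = 1615 / 2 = 807.50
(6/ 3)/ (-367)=-2/ 367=-0.01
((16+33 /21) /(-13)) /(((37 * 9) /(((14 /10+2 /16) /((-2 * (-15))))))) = -2501 /12121200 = -0.00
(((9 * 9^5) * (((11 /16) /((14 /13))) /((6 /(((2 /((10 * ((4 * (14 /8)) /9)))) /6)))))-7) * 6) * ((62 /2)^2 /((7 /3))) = 655391320407 /109760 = 5971130.83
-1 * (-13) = 13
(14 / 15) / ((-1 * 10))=-7 / 75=-0.09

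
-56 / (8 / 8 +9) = -28 / 5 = -5.60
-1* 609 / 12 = -50.75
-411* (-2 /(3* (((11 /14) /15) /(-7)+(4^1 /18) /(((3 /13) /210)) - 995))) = -1208340 /3496183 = -0.35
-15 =-15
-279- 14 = -293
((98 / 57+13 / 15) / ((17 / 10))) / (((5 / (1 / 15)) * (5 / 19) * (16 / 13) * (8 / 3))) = 0.02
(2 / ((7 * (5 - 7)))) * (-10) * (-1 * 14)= -20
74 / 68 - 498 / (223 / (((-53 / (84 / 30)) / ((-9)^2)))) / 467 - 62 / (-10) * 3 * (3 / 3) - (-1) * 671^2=1506594928194883 / 3346050330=450260.69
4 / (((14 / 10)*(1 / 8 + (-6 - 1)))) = -32 / 77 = -0.42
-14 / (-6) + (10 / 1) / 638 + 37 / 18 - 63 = -336455 / 5742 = -58.60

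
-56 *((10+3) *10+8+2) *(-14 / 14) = 7840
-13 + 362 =349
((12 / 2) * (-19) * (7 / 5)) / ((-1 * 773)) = 0.21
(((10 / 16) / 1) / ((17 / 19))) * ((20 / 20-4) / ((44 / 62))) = -8835 / 2992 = -2.95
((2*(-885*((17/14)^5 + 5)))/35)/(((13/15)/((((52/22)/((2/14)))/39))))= -3636444645/19227208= -189.13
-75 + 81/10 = -669/10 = -66.90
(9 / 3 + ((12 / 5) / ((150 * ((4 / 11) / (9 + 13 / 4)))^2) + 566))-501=163490521 / 2400000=68.12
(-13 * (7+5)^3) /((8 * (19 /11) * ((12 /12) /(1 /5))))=-30888 /95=-325.14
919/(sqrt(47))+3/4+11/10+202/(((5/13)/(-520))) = -5462043/20+919 * sqrt(47)/47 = -272968.10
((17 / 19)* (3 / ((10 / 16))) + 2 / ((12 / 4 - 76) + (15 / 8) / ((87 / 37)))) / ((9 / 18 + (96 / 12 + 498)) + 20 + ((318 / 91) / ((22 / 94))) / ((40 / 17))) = 3884067616 / 485022450657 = 0.01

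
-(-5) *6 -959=-929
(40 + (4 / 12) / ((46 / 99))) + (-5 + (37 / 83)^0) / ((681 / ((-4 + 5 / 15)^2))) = 11457353 / 281934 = 40.64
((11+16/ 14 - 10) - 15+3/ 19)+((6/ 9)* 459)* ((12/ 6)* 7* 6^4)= 738422823/ 133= 5552051.30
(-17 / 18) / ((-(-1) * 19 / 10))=-85 / 171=-0.50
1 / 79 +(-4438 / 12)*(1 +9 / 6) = -876493 / 948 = -924.57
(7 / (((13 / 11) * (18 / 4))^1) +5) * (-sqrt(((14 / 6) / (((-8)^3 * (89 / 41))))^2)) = -0.01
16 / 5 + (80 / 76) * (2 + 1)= 604 / 95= 6.36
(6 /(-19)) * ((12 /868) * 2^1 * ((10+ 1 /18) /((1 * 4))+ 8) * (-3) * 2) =2271 /4123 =0.55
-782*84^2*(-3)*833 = 13788962208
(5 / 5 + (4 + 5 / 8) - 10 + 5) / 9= 5 / 72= 0.07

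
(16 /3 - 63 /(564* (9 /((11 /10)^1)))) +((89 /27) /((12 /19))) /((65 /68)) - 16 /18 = 3916049 /395928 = 9.89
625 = 625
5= 5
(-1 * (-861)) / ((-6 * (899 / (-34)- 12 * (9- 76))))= -0.18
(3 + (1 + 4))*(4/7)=32/7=4.57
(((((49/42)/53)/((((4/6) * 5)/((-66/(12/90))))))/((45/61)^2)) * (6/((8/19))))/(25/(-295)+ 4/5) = -119.67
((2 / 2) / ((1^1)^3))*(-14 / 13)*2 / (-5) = 28 / 65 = 0.43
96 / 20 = 24 / 5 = 4.80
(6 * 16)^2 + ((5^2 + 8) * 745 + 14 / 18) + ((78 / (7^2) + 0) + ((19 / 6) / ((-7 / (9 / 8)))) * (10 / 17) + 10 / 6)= 33804.74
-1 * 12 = -12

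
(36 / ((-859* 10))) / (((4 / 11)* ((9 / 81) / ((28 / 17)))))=-12474 / 73015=-0.17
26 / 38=13 / 19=0.68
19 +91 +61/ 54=6001/ 54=111.13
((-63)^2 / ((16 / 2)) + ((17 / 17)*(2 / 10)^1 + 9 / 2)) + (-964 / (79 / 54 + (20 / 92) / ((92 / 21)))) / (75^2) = 216350014349 / 432085000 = 500.71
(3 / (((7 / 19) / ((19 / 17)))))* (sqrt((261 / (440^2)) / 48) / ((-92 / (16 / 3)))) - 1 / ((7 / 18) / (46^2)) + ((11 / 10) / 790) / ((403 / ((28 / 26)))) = -788194975861 / 144858350 - 361* sqrt(87) / 1204280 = -5441.15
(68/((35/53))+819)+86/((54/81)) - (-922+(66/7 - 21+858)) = 39429/35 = 1126.54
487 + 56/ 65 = 31711/ 65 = 487.86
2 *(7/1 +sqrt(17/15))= 2 *sqrt(255)/15 +14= 16.13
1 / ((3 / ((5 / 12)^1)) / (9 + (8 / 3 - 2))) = 145 / 108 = 1.34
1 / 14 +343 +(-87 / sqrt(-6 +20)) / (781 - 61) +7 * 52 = 9899 / 14 - 29 * sqrt(14) / 3360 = 707.04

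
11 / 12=0.92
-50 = -50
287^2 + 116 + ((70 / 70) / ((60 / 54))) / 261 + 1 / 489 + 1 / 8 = 46788865421 / 567240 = 82485.13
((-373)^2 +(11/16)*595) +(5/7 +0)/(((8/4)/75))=15631263/112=139564.85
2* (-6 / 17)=-12 / 17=-0.71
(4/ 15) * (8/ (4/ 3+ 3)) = 32/ 65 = 0.49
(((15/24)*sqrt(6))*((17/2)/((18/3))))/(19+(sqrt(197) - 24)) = 425*sqrt(6)/16512+85*sqrt(1182)/16512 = 0.24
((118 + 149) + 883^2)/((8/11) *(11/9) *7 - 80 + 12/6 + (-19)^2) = 7019604/2603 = 2696.74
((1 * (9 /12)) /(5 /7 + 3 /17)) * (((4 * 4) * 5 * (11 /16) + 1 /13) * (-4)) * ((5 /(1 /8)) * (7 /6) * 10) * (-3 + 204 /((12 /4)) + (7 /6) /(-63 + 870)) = -9385897971800 /1668069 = -5626804.39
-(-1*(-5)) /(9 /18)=-10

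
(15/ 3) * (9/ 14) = 45/ 14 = 3.21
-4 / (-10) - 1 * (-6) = 6.40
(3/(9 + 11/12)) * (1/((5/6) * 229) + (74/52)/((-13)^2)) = 1237122/299352235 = 0.00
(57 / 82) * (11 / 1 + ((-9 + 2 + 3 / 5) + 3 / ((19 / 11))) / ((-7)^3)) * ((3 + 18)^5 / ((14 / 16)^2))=8371905984 / 205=40838565.78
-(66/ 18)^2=-121/ 9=-13.44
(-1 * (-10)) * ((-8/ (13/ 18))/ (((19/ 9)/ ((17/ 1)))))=-220320/ 247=-891.98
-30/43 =-0.70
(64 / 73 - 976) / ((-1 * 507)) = 23728 / 12337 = 1.92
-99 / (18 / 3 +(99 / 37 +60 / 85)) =-10.55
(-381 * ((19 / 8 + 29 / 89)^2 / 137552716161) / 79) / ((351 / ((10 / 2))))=-260909435 / 71614275293343077568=-0.00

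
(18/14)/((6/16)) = 24/7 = 3.43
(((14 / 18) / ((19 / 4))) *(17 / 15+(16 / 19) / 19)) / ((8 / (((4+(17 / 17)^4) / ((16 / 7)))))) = 312473 / 5926176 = 0.05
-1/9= -0.11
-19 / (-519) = 19 / 519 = 0.04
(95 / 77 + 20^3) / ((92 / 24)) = 3696570 / 1771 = 2087.28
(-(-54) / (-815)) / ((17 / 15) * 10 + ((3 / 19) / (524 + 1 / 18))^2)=-2601907719849 / 445054712929105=-0.01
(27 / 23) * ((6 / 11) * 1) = 162 / 253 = 0.64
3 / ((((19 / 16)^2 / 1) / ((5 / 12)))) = 320 / 361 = 0.89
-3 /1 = -3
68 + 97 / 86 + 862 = 80077 / 86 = 931.13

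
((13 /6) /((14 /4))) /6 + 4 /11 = 647 /1386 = 0.47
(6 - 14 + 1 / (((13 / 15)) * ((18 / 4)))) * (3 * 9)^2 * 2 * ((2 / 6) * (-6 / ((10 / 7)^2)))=3595914 / 325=11064.35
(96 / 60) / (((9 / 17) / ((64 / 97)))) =8704 / 4365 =1.99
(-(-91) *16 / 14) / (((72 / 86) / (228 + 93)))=39875.33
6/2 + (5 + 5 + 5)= 18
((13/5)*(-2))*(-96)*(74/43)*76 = 14037504/215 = 65290.72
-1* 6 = -6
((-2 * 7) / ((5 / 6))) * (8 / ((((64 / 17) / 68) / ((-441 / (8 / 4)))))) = 2676429 / 5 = 535285.80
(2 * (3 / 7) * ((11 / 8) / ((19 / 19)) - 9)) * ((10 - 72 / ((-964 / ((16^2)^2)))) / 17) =-108158307 / 57358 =-1885.67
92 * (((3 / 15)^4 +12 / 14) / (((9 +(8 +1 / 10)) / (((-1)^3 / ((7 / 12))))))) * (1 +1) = -5530304 / 349125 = -15.84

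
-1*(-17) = 17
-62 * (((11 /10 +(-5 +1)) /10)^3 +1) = -30243941 /500000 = -60.49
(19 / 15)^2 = 361 / 225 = 1.60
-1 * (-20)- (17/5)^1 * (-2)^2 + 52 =292/5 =58.40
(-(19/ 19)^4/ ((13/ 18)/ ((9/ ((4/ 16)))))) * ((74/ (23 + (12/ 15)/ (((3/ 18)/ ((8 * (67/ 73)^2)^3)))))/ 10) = -3628389409505064/ 14676428469506791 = -0.25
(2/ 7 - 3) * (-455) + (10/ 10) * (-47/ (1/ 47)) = -974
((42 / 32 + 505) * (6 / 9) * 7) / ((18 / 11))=623777 / 432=1443.93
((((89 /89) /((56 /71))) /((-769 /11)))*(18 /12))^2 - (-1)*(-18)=-133519093263 /7418032384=-18.00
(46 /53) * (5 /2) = 2.17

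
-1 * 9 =-9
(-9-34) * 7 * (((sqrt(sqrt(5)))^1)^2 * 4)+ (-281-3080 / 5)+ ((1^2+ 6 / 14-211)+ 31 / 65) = -1204 * sqrt(5)-503273 / 455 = -3798.32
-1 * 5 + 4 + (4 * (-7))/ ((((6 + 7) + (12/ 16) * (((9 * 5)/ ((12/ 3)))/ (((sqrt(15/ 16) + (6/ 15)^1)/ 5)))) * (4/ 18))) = -8505000 * sqrt(15)/ 13357681 - 18814993/ 13357681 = -3.87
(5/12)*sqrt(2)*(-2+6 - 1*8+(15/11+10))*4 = 135*sqrt(2)/11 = 17.36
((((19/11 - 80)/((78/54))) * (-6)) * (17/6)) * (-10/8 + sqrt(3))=-658665/572 + 131733 * sqrt(3)/143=444.07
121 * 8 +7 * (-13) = 877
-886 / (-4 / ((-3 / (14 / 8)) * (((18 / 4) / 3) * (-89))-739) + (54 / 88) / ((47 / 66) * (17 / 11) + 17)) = -83153777492 / 3917657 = -21225.38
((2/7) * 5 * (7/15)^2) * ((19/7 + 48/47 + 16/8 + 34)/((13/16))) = 418336/27495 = 15.21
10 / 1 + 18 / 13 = 11.38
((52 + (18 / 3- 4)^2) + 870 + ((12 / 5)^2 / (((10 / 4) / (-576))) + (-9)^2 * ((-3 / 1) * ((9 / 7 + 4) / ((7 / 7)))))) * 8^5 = -48327589888 / 875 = -55231531.30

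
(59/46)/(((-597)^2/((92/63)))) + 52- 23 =651159361/22453767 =29.00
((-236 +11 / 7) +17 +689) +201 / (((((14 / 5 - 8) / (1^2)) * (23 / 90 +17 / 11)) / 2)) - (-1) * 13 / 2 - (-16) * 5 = 515.15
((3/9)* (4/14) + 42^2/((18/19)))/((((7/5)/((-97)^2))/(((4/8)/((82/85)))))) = 39092513200/6027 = 6486230.83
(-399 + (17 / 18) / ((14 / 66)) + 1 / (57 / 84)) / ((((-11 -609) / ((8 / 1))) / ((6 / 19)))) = 627346 / 391685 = 1.60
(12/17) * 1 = 12/17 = 0.71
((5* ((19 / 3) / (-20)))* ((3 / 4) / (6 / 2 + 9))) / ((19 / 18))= -3 / 32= -0.09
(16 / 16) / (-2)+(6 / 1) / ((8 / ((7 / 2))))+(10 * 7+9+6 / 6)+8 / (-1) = 593 / 8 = 74.12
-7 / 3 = -2.33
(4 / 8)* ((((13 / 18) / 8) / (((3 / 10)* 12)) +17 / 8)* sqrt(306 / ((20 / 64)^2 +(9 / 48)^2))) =5573 / 108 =51.60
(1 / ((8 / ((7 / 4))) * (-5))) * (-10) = 7 / 16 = 0.44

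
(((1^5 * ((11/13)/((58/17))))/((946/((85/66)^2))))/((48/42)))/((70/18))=24565/251075968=0.00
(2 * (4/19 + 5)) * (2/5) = 396/95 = 4.17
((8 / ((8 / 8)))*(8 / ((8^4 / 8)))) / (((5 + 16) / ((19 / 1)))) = 19 / 168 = 0.11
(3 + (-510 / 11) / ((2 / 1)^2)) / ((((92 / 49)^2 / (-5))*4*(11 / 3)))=6806835 / 8193152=0.83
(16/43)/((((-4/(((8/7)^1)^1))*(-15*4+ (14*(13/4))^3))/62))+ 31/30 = 7026615961/6800411730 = 1.03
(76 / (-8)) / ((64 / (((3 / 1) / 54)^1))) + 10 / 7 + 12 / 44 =300361 / 177408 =1.69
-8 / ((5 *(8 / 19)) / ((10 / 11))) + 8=50 / 11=4.55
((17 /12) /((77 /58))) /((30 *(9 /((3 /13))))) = 493 /540540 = 0.00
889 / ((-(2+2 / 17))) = -15113 / 36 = -419.81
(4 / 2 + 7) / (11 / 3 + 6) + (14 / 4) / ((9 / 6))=3.26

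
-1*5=-5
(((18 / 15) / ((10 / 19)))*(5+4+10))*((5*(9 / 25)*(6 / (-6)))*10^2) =-7797.60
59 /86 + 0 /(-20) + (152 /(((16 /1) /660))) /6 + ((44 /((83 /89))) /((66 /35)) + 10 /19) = 435848059 /406866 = 1071.23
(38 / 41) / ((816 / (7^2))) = 931 / 16728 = 0.06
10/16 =5/8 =0.62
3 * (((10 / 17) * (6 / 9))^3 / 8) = 1000 / 44217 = 0.02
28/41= 0.68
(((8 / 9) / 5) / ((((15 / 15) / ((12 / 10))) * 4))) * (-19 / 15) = -76 / 1125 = -0.07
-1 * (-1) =1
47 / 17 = 2.76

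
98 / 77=1.27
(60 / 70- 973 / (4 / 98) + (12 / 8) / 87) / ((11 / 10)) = -48390380 / 2233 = -21670.57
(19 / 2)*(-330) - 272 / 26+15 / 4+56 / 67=-10942811 / 3484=-3140.88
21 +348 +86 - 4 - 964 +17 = -496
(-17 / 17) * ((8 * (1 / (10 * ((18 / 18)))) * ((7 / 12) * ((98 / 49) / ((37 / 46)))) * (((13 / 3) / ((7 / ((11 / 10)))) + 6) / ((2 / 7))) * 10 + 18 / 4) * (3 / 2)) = -918517 / 2220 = -413.75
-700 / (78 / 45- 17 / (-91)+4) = -118.24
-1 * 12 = -12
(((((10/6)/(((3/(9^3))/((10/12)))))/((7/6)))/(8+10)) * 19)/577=4275/8078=0.53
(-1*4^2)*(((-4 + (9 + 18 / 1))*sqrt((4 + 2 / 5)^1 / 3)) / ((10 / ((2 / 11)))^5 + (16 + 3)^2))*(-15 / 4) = 0.00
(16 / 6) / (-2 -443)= -8 / 1335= -0.01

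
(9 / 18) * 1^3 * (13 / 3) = 13 / 6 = 2.17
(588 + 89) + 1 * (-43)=634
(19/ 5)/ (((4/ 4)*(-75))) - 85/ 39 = -3624/ 1625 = -2.23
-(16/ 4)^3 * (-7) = 448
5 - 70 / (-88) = 255 / 44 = 5.80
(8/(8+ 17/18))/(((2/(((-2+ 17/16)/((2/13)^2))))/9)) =-205335/1288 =-159.42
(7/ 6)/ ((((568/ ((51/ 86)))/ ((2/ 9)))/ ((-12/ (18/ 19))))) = -2261/ 659448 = -0.00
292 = 292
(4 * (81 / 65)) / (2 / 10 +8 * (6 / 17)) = 5508 / 3341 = 1.65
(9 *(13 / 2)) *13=1521 / 2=760.50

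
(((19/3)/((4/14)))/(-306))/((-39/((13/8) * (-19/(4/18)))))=-0.26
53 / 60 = 0.88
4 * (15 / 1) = 60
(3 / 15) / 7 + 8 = 281 / 35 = 8.03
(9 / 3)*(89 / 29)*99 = 26433 / 29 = 911.48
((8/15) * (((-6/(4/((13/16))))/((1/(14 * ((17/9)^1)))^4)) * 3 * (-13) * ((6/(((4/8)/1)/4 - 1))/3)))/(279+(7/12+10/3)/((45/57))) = -1239414222592/12420459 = -99788.12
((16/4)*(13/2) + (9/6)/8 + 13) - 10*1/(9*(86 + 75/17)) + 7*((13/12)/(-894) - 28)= -1724009189/10992624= -156.83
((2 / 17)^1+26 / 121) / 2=342 / 2057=0.17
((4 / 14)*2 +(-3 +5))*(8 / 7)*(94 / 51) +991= 830015 / 833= 996.42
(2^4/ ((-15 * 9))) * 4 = -64/ 135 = -0.47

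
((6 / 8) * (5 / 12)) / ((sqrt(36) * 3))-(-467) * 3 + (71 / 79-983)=9531179 / 22752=418.92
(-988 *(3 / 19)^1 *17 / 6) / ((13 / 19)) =-646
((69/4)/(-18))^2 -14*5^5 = -25199471/576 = -43749.08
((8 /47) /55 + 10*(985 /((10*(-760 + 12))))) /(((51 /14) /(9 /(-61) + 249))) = -89.75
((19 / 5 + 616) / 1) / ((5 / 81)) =251019 / 25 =10040.76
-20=-20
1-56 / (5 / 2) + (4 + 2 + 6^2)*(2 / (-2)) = -317 / 5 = -63.40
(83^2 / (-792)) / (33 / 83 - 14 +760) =-571787 / 49065192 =-0.01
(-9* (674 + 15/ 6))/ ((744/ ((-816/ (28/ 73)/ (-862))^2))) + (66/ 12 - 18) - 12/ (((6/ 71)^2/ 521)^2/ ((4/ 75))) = -7785404018799175879381/ 2285584767900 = -3406307273.37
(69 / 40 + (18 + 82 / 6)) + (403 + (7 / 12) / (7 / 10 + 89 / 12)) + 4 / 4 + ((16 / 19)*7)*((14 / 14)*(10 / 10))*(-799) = -4743936709 / 1110360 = -4272.43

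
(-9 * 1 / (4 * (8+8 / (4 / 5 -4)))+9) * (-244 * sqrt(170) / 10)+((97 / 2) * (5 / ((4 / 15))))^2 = 52925625 / 64 -11529 * sqrt(170) / 55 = 824229.80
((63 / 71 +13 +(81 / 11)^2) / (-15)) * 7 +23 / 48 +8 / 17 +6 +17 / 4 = -240511701 / 11683760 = -20.59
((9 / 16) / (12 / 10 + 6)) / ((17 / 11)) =55 / 1088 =0.05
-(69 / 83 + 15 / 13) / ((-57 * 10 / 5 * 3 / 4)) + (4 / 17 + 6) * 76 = 165164148 / 348517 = 473.91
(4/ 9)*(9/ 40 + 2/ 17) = 233/ 1530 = 0.15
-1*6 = -6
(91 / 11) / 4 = 91 / 44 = 2.07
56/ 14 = 4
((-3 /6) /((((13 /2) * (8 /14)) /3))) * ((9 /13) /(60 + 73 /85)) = -2295 /499564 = -0.00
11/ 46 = 0.24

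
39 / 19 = 2.05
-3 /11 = -0.27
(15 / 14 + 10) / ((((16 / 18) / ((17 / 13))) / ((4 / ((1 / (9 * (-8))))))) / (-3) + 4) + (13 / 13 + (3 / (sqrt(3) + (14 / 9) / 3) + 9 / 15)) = 2187 * sqrt(3) / 1991 + 17495495404 / 4606805665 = 5.70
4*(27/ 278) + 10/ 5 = 332/ 139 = 2.39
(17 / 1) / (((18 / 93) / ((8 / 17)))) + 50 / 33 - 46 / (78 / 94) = -1800 / 143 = -12.59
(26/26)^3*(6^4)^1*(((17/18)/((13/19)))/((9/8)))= 20672/13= 1590.15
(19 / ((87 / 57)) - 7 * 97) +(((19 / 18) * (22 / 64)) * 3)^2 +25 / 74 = -26305268527 / 39555072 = -665.03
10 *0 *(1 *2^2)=0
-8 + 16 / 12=-20 / 3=-6.67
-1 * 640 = -640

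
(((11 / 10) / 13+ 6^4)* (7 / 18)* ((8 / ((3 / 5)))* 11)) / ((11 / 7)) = 16512118 / 351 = 47043.07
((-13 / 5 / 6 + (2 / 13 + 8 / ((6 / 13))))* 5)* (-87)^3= -1459901151 / 26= -56150044.27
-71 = -71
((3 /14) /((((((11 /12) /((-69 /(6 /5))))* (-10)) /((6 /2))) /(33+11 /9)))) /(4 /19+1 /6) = 15732 /43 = 365.86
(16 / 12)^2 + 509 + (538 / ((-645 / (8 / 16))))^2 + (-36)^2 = 751737086 / 416025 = 1806.95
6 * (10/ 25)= 12/ 5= 2.40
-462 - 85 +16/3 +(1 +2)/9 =-1624/3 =-541.33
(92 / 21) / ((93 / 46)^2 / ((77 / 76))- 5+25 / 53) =-28373444 / 3199131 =-8.87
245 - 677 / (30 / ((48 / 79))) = 91359 / 395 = 231.29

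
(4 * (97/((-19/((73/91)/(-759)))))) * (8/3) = 226592/3936933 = 0.06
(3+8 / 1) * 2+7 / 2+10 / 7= 377 / 14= 26.93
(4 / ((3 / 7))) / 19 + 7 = 427 / 57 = 7.49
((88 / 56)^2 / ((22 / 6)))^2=0.45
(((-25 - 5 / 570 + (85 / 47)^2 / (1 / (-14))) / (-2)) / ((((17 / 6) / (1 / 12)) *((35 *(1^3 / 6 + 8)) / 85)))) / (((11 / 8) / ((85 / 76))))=1515461515 / 6017550154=0.25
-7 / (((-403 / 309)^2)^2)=-63816349527 / 26376683281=-2.42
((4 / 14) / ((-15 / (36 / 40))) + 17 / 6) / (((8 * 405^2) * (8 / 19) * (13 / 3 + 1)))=56183 / 58786560000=0.00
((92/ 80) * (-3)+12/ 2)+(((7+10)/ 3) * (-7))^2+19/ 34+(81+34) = 5176153/ 3060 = 1691.55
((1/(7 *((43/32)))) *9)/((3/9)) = 864/301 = 2.87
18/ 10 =9/ 5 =1.80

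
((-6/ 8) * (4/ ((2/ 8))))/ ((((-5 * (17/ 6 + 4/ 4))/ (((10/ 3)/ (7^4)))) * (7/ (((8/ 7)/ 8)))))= 48/ 2705927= 0.00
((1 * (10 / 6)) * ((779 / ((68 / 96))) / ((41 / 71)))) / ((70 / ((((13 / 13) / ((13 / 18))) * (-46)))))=-4467888 / 1547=-2888.10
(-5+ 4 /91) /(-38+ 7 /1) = 451 /2821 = 0.16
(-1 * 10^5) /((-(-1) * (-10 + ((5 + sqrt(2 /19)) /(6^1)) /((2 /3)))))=400000 * sqrt(38) /23273 + 266000000 /23273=11535.50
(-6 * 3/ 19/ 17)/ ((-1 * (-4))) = -0.01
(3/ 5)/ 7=3/ 35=0.09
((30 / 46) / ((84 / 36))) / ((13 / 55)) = 2475 / 2093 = 1.18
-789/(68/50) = -19725/34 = -580.15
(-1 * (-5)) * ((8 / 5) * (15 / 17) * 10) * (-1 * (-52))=62400 / 17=3670.59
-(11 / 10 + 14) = -151 / 10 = -15.10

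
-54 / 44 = -27 / 22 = -1.23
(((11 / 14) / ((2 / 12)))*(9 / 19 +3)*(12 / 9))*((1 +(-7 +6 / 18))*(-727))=11963512 / 133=89951.22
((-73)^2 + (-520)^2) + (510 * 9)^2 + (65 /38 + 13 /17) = 13788115133 /646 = 21343831.48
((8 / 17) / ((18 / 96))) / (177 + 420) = 128 / 30447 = 0.00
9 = 9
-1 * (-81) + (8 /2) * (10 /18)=749 /9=83.22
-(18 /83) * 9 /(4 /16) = -648 /83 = -7.81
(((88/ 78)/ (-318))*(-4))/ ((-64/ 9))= -11/ 5512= -0.00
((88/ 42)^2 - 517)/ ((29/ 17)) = -300.50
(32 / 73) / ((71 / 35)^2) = 39200 / 367993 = 0.11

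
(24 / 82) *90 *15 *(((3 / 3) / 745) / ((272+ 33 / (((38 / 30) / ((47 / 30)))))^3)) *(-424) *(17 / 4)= -320369074560 / 10260934450898227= -0.00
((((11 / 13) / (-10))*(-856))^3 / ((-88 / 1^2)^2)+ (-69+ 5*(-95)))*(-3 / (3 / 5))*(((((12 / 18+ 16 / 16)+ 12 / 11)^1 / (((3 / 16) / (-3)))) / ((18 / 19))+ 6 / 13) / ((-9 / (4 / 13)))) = 96793900415672 / 24811654725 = 3901.15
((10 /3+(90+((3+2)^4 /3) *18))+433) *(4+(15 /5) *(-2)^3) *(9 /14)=-384870 /7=-54981.43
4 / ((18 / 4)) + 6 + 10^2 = 962 / 9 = 106.89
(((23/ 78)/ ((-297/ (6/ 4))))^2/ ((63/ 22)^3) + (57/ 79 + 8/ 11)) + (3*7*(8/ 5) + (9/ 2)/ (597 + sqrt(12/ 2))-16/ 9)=529188231695507653639/ 15901780646420884215-3*sqrt(6)/ 237602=33.28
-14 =-14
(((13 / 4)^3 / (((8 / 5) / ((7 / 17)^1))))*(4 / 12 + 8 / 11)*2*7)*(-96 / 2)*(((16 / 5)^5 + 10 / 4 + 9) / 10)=-1634515845417 / 7480000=-218518.16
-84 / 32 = -21 / 8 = -2.62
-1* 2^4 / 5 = -16 / 5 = -3.20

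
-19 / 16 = -1.19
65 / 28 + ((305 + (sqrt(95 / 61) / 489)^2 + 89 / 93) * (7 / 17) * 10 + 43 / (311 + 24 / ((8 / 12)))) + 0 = 94275173540188693 / 74687113398492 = 1262.27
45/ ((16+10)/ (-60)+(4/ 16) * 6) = 675/ 16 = 42.19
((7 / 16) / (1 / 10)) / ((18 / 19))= 665 / 144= 4.62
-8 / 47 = -0.17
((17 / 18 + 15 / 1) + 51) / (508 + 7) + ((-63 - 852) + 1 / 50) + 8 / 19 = -402645931 / 440325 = -914.43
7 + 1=8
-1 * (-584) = 584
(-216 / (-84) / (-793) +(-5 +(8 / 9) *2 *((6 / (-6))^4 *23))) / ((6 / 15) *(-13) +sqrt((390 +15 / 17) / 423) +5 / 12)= -1174613910980 / 150245342949 - 717124400 *sqrt(5309355) / 1051717400643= -9.39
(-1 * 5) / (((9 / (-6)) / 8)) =80 / 3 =26.67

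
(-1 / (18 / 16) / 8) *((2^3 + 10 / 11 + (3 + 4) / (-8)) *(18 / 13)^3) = -57267 / 24167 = -2.37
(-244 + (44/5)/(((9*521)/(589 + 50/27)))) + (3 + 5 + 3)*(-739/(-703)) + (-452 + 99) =-260031461234/445009545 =-584.33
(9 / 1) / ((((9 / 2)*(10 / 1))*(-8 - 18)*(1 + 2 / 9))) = -9 / 1430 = -0.01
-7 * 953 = -6671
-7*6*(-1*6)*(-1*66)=-16632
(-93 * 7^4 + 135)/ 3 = -74386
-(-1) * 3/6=1/2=0.50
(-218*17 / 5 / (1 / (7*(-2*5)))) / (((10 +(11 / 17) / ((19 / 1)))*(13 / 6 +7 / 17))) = 244195752 / 121769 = 2005.40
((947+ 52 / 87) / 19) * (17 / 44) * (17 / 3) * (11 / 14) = 1253971 / 14616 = 85.79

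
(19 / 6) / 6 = 19 / 36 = 0.53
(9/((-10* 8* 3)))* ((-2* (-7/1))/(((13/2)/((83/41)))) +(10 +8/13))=-921/1640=-0.56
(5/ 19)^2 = 25/ 361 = 0.07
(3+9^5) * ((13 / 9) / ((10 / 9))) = 383838 / 5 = 76767.60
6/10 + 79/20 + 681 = 685.55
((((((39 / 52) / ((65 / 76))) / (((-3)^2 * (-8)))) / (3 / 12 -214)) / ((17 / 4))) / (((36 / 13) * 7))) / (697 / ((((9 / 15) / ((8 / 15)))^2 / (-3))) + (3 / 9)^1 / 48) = -8 / 19109986875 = -0.00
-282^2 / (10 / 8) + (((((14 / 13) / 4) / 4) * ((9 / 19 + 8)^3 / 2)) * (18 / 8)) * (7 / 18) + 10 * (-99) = -3686023009451 / 57066880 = -64591.28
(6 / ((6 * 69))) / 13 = 1 / 897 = 0.00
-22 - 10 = -32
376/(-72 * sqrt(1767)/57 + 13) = -9024 * sqrt(1767)/50357 -92872/50357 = -9.38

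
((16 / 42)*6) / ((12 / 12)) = 16 / 7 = 2.29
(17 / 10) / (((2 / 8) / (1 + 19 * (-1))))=-612 / 5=-122.40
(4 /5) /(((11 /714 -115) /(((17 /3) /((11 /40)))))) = -129472 /903089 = -0.14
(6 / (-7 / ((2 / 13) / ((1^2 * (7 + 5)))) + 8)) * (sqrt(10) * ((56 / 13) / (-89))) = 168 * sqrt(10) / 311233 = 0.00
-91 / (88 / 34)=-1547 / 44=-35.16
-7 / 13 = -0.54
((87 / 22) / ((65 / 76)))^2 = 10929636 / 511225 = 21.38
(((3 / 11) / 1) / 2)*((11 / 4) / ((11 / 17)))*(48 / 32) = 153 / 176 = 0.87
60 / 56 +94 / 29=1751 / 406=4.31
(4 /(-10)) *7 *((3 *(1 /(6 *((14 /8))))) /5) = -0.16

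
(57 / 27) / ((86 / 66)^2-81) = -0.03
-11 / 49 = -0.22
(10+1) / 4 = 11 / 4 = 2.75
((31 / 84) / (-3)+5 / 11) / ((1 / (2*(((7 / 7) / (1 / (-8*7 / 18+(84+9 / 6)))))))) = 1362877 / 24948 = 54.63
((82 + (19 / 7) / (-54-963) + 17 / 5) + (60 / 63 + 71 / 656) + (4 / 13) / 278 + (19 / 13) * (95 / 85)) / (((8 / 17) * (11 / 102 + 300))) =0.62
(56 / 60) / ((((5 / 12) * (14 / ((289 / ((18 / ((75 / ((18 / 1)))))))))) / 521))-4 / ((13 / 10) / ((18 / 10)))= 1955453 / 351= 5571.09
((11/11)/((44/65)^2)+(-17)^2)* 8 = 563729/242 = 2329.46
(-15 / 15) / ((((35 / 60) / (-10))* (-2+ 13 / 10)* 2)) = -600 / 49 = -12.24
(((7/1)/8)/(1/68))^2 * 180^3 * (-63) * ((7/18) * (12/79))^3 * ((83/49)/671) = -223920755856000/330829169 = -676847.08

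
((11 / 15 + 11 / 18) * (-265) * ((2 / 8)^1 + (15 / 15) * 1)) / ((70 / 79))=-506627 / 1008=-502.61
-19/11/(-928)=19/10208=0.00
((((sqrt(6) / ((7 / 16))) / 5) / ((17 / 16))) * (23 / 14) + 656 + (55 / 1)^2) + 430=2944 * sqrt(6) / 4165 + 4111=4112.73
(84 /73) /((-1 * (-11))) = 0.10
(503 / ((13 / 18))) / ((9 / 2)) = 2012 / 13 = 154.77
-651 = -651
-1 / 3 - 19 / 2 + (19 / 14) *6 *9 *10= 30367 / 42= 723.02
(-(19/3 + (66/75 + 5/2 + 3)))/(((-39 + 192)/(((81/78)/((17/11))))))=-20977/375700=-0.06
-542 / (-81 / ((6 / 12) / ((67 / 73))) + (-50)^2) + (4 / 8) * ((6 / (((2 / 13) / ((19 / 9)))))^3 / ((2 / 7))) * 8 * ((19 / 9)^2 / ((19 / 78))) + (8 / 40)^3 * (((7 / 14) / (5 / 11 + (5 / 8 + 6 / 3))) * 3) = 142961242.94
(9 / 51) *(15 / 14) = 45 / 238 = 0.19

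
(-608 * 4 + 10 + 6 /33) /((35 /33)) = -15984 /7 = -2283.43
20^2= 400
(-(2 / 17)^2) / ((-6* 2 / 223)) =223 / 867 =0.26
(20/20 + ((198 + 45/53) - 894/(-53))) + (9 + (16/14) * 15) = 90101/371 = 242.86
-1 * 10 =-10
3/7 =0.43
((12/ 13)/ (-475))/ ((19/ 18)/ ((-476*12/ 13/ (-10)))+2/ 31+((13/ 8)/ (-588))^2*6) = -209902565376/ 9568323933025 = -0.02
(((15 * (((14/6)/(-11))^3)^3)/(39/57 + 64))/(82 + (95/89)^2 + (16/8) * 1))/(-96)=30365887499465/1230942589033424954566176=0.00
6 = 6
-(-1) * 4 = 4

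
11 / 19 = 0.58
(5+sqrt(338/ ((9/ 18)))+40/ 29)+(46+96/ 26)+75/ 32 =1018387/ 12064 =84.42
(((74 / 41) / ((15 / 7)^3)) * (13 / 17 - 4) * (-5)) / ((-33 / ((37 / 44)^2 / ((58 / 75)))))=-86869895 / 1056573936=-0.08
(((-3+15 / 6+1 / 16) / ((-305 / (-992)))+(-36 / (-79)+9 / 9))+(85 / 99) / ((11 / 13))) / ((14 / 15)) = 13742098 / 12245079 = 1.12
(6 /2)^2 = 9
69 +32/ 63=4379/ 63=69.51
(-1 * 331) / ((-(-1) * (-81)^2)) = -0.05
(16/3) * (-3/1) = -16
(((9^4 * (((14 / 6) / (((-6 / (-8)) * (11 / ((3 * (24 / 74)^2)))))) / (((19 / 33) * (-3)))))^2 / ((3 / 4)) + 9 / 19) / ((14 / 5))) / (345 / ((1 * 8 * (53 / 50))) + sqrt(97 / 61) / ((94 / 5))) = 2554460594632372889656350 / 1898955149171409470351- 54750524060606001588 * sqrt(5917) / 1898955149171409470351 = 1342.97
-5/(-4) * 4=5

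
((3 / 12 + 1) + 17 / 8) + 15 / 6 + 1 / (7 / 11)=417 / 56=7.45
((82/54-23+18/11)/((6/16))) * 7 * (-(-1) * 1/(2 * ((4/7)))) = -288806/891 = -324.14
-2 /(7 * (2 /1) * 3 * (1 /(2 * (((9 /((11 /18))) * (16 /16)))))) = -108 /77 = -1.40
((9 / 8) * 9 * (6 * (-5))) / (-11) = 1215 / 44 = 27.61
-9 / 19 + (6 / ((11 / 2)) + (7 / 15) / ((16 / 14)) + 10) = 276521 / 25080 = 11.03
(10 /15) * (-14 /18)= -0.52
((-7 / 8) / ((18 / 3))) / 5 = -7 / 240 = -0.03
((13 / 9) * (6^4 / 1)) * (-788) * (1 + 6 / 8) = -2581488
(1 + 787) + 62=850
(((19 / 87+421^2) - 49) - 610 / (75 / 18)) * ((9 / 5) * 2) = 462089586 / 725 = 637364.95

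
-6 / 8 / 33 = -1 / 44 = -0.02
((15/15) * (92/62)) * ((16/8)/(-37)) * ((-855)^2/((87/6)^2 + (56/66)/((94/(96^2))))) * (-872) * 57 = 6912926379849600/696032863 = 9931896.53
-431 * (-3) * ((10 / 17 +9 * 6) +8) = 1375752 / 17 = 80926.59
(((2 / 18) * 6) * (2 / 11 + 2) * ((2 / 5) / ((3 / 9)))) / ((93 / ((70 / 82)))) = 224 / 13981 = 0.02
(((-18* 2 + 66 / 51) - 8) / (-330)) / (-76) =-11 / 6460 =-0.00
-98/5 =-19.60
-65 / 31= -2.10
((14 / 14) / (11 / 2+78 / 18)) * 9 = 54 / 59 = 0.92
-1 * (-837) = 837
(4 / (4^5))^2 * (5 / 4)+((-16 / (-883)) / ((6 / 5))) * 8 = 83899325 / 694419456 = 0.12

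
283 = 283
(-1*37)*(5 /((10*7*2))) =-37 /28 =-1.32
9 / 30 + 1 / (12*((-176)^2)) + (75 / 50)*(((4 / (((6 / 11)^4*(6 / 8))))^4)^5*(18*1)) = 126902490093998783320629216862038247671433886901210013563492017413708196968306506260504453 / 11825432653477617029766977744903618180163320445557760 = 10731318998013942908150090000000000000.00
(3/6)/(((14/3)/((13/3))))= 13/28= 0.46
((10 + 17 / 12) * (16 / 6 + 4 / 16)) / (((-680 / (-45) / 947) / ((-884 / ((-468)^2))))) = -4540865 / 539136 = -8.42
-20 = -20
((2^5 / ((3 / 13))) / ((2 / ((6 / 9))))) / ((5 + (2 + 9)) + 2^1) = 208 / 81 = 2.57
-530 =-530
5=5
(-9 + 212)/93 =203/93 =2.18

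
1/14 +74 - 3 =995/14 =71.07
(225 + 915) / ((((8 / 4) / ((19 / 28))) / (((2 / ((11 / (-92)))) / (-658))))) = 9.83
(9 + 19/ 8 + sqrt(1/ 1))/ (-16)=-99/ 128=-0.77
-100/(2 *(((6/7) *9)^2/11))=-13475/1458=-9.24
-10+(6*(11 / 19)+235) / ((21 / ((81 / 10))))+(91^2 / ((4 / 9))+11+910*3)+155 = 57483219 / 2660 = 21610.23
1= 1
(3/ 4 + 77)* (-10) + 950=345/ 2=172.50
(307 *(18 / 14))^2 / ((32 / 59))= 450415971 / 1568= 287255.08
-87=-87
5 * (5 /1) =25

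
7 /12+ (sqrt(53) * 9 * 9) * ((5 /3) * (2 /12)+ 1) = 7 /12+ 207 * sqrt(53) /2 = 754.07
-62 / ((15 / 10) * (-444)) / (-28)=-31 / 9324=-0.00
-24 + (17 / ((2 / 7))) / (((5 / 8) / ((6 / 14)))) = 84 / 5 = 16.80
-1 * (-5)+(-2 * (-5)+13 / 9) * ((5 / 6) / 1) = 785 / 54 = 14.54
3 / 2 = 1.50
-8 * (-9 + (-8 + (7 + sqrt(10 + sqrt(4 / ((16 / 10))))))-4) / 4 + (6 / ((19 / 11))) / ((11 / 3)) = 550 / 19-sqrt(2 * sqrt(10) + 40) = 22.14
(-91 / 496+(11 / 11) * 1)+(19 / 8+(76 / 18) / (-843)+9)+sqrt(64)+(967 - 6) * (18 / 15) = 1173.39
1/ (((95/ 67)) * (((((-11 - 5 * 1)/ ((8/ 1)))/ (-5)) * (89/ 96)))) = 1.90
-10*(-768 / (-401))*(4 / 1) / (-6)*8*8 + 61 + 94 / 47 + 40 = 368983 / 401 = 920.16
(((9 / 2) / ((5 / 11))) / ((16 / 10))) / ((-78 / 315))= -10395 / 416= -24.99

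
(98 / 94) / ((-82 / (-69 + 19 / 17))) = 28273 / 32759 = 0.86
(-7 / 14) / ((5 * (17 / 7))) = -7 / 170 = -0.04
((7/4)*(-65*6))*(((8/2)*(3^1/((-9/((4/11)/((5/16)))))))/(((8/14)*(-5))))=-20384/55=-370.62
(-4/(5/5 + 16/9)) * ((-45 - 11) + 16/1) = 288/5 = 57.60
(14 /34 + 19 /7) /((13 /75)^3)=156937500 /261443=600.27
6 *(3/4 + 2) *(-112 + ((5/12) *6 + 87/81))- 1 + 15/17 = -1094957/612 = -1789.15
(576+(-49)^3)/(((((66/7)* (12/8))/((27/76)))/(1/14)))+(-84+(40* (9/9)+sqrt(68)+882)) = 2* sqrt(17)+95447/152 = 636.19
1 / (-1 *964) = -1 / 964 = -0.00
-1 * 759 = -759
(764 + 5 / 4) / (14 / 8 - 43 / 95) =290795 / 493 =589.85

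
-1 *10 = -10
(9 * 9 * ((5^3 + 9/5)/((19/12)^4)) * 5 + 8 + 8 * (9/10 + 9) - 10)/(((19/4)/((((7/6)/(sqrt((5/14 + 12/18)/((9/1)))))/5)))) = 75245612764 * sqrt(1806)/2661806425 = 1201.33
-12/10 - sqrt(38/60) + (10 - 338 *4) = -6716/5 - sqrt(570)/30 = -1344.00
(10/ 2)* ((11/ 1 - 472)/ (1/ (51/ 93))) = -39185/ 31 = -1264.03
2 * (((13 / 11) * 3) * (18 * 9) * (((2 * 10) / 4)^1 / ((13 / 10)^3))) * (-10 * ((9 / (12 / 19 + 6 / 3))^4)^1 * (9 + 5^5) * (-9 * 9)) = 210976808085601128 / 232375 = 907915258033.79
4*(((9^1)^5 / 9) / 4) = 6561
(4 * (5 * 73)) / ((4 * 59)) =365 / 59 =6.19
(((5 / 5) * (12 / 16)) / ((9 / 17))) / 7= 17 / 84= 0.20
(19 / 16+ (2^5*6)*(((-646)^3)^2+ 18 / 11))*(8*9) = 22103014771561387827033 / 22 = 1004682489616426719410.59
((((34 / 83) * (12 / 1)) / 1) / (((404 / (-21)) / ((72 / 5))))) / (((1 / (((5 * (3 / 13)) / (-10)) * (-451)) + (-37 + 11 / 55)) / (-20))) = -2.00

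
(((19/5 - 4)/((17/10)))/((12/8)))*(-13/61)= 52/3111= 0.02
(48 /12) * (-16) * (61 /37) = -3904 /37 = -105.51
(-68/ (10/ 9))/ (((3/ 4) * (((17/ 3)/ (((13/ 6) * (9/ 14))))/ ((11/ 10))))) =-3861/ 175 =-22.06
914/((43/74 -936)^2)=5005064/4791546841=0.00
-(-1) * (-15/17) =-15/17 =-0.88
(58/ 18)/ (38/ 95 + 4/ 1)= 145/ 198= 0.73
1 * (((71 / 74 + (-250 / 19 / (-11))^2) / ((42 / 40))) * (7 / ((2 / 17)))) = 135.45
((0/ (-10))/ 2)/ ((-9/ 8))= 0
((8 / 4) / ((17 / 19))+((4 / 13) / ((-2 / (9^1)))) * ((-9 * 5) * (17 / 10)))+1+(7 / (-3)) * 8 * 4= 22868 / 663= 34.49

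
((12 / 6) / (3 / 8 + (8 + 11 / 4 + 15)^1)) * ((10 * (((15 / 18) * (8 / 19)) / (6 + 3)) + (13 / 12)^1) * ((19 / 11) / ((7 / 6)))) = 24184 / 144837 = 0.17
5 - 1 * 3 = 2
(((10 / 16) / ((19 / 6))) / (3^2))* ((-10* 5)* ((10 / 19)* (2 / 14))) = -0.08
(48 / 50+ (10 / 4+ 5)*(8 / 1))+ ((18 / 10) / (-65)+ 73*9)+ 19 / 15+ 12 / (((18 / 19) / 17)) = 303723 / 325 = 934.53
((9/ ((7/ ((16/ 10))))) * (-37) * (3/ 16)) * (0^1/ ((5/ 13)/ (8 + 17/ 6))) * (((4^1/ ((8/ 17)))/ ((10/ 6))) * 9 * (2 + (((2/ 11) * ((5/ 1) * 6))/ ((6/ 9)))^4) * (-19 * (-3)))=0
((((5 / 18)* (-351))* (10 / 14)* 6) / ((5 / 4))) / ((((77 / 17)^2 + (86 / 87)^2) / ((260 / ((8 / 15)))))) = -38389589550 / 5063051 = -7582.30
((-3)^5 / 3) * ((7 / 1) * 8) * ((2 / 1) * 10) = -90720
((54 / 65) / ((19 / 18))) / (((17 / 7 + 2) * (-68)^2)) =1701 / 44257460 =0.00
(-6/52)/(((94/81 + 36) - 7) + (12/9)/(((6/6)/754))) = -243/2180750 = -0.00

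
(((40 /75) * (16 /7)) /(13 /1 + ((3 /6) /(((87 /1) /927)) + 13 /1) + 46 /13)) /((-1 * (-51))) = 96512 /140777595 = 0.00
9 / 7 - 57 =-390 / 7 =-55.71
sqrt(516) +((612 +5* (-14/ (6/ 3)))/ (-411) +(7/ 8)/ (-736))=-3400253/ 2419968 +2* sqrt(129)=21.31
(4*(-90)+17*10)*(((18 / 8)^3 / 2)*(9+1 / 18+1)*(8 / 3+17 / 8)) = -53390475 / 1024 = -52139.14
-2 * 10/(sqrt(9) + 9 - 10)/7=-10/7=-1.43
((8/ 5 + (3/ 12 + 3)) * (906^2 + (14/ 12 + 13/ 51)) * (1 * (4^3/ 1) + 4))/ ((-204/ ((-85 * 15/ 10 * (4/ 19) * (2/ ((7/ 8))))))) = 32485461796/ 399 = 81417197.48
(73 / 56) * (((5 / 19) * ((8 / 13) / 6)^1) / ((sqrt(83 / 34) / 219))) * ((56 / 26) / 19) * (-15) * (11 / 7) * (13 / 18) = -1465475 * sqrt(2822) / 8179899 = -9.52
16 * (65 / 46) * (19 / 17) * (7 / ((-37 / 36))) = -2489760 / 14467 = -172.10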